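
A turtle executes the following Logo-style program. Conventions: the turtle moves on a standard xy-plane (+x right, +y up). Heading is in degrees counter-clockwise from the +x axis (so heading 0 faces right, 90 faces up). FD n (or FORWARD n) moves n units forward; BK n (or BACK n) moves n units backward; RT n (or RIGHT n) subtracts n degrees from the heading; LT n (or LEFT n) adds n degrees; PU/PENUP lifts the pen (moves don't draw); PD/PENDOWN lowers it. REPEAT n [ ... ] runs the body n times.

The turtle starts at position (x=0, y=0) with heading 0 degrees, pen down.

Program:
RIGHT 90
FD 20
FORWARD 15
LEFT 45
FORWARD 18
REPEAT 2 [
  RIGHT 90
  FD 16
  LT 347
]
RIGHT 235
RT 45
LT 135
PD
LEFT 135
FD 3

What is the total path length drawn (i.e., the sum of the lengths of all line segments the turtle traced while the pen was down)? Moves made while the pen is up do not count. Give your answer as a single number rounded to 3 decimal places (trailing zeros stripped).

Answer: 88

Derivation:
Executing turtle program step by step:
Start: pos=(0,0), heading=0, pen down
RT 90: heading 0 -> 270
FD 20: (0,0) -> (0,-20) [heading=270, draw]
FD 15: (0,-20) -> (0,-35) [heading=270, draw]
LT 45: heading 270 -> 315
FD 18: (0,-35) -> (12.728,-47.728) [heading=315, draw]
REPEAT 2 [
  -- iteration 1/2 --
  RT 90: heading 315 -> 225
  FD 16: (12.728,-47.728) -> (1.414,-59.042) [heading=225, draw]
  LT 347: heading 225 -> 212
  -- iteration 2/2 --
  RT 90: heading 212 -> 122
  FD 16: (1.414,-59.042) -> (-7.064,-45.473) [heading=122, draw]
  LT 347: heading 122 -> 109
]
RT 235: heading 109 -> 234
RT 45: heading 234 -> 189
LT 135: heading 189 -> 324
PD: pen down
LT 135: heading 324 -> 99
FD 3: (-7.064,-45.473) -> (-7.534,-42.51) [heading=99, draw]
Final: pos=(-7.534,-42.51), heading=99, 6 segment(s) drawn

Segment lengths:
  seg 1: (0,0) -> (0,-20), length = 20
  seg 2: (0,-20) -> (0,-35), length = 15
  seg 3: (0,-35) -> (12.728,-47.728), length = 18
  seg 4: (12.728,-47.728) -> (1.414,-59.042), length = 16
  seg 5: (1.414,-59.042) -> (-7.064,-45.473), length = 16
  seg 6: (-7.064,-45.473) -> (-7.534,-42.51), length = 3
Total = 88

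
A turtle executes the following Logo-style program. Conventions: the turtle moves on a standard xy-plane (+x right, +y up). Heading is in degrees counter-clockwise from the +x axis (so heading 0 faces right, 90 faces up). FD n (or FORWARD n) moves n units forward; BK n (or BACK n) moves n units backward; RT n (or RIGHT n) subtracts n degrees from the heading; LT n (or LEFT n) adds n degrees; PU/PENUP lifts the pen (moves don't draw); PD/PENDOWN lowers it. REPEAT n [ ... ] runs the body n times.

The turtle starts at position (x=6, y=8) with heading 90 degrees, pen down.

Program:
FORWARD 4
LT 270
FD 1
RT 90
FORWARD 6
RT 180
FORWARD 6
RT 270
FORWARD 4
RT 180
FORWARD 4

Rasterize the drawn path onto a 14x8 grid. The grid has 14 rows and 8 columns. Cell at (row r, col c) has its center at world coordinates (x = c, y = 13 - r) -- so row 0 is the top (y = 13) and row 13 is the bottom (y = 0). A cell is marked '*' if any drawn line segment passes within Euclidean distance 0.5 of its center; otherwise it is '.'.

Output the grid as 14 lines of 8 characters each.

Segment 0: (6,8) -> (6,12)
Segment 1: (6,12) -> (7,12)
Segment 2: (7,12) -> (7,6)
Segment 3: (7,6) -> (7,12)
Segment 4: (7,12) -> (3,12)
Segment 5: (3,12) -> (7,12)

Answer: ........
...*****
......**
......**
......**
......**
.......*
.......*
........
........
........
........
........
........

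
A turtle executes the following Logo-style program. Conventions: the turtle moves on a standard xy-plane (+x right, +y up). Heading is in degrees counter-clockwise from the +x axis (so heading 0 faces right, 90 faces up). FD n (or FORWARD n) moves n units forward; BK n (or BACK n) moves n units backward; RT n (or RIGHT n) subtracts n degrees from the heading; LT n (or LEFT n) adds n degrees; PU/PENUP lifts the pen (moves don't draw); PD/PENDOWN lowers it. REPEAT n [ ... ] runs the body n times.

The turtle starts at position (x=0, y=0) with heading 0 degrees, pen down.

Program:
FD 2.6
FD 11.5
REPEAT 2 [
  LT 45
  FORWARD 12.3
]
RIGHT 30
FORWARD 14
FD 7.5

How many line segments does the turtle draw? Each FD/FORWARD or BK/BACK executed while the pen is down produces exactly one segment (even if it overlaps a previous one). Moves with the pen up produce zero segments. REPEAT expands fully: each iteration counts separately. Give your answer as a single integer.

Executing turtle program step by step:
Start: pos=(0,0), heading=0, pen down
FD 2.6: (0,0) -> (2.6,0) [heading=0, draw]
FD 11.5: (2.6,0) -> (14.1,0) [heading=0, draw]
REPEAT 2 [
  -- iteration 1/2 --
  LT 45: heading 0 -> 45
  FD 12.3: (14.1,0) -> (22.797,8.697) [heading=45, draw]
  -- iteration 2/2 --
  LT 45: heading 45 -> 90
  FD 12.3: (22.797,8.697) -> (22.797,20.997) [heading=90, draw]
]
RT 30: heading 90 -> 60
FD 14: (22.797,20.997) -> (29.797,33.122) [heading=60, draw]
FD 7.5: (29.797,33.122) -> (33.547,39.617) [heading=60, draw]
Final: pos=(33.547,39.617), heading=60, 6 segment(s) drawn
Segments drawn: 6

Answer: 6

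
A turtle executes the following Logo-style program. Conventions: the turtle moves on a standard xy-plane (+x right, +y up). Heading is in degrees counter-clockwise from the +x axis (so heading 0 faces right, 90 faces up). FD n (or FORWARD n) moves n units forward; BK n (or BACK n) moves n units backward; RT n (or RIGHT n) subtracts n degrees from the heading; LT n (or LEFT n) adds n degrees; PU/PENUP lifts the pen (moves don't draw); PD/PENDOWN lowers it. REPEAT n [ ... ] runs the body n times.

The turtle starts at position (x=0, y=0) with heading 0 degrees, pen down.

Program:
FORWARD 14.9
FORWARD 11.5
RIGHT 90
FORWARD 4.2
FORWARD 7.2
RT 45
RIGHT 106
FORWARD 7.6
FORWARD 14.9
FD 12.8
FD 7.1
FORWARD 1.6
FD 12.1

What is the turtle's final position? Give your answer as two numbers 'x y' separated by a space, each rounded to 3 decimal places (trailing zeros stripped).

Executing turtle program step by step:
Start: pos=(0,0), heading=0, pen down
FD 14.9: (0,0) -> (14.9,0) [heading=0, draw]
FD 11.5: (14.9,0) -> (26.4,0) [heading=0, draw]
RT 90: heading 0 -> 270
FD 4.2: (26.4,0) -> (26.4,-4.2) [heading=270, draw]
FD 7.2: (26.4,-4.2) -> (26.4,-11.4) [heading=270, draw]
RT 45: heading 270 -> 225
RT 106: heading 225 -> 119
FD 7.6: (26.4,-11.4) -> (22.715,-4.753) [heading=119, draw]
FD 14.9: (22.715,-4.753) -> (15.492,8.279) [heading=119, draw]
FD 12.8: (15.492,8.279) -> (9.286,19.474) [heading=119, draw]
FD 7.1: (9.286,19.474) -> (5.844,25.684) [heading=119, draw]
FD 1.6: (5.844,25.684) -> (5.068,27.083) [heading=119, draw]
FD 12.1: (5.068,27.083) -> (-0.798,37.666) [heading=119, draw]
Final: pos=(-0.798,37.666), heading=119, 10 segment(s) drawn

Answer: -0.798 37.666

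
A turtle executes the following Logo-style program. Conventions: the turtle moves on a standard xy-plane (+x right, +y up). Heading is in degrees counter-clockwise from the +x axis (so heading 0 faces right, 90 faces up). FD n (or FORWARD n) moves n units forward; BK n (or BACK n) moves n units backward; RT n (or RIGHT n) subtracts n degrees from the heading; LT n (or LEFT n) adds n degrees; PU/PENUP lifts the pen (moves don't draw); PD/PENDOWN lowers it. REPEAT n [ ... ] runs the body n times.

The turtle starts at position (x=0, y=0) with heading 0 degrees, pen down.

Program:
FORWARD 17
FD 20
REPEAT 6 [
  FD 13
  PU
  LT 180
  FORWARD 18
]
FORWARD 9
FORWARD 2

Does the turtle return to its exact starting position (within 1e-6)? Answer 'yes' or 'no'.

Executing turtle program step by step:
Start: pos=(0,0), heading=0, pen down
FD 17: (0,0) -> (17,0) [heading=0, draw]
FD 20: (17,0) -> (37,0) [heading=0, draw]
REPEAT 6 [
  -- iteration 1/6 --
  FD 13: (37,0) -> (50,0) [heading=0, draw]
  PU: pen up
  LT 180: heading 0 -> 180
  FD 18: (50,0) -> (32,0) [heading=180, move]
  -- iteration 2/6 --
  FD 13: (32,0) -> (19,0) [heading=180, move]
  PU: pen up
  LT 180: heading 180 -> 0
  FD 18: (19,0) -> (37,0) [heading=0, move]
  -- iteration 3/6 --
  FD 13: (37,0) -> (50,0) [heading=0, move]
  PU: pen up
  LT 180: heading 0 -> 180
  FD 18: (50,0) -> (32,0) [heading=180, move]
  -- iteration 4/6 --
  FD 13: (32,0) -> (19,0) [heading=180, move]
  PU: pen up
  LT 180: heading 180 -> 0
  FD 18: (19,0) -> (37,0) [heading=0, move]
  -- iteration 5/6 --
  FD 13: (37,0) -> (50,0) [heading=0, move]
  PU: pen up
  LT 180: heading 0 -> 180
  FD 18: (50,0) -> (32,0) [heading=180, move]
  -- iteration 6/6 --
  FD 13: (32,0) -> (19,0) [heading=180, move]
  PU: pen up
  LT 180: heading 180 -> 0
  FD 18: (19,0) -> (37,0) [heading=0, move]
]
FD 9: (37,0) -> (46,0) [heading=0, move]
FD 2: (46,0) -> (48,0) [heading=0, move]
Final: pos=(48,0), heading=0, 3 segment(s) drawn

Start position: (0, 0)
Final position: (48, 0)
Distance = 48; >= 1e-6 -> NOT closed

Answer: no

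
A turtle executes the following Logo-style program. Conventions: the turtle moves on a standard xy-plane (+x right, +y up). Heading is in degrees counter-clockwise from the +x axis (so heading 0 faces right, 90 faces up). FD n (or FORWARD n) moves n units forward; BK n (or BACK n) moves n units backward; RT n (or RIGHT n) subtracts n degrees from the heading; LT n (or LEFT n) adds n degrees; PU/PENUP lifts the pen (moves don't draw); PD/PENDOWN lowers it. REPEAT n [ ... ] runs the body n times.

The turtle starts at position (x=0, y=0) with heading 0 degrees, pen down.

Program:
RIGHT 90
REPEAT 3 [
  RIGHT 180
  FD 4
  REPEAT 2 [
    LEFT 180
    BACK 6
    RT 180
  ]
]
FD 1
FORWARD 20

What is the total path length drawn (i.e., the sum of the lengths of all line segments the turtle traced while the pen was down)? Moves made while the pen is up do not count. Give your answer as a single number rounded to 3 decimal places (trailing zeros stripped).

Answer: 69

Derivation:
Executing turtle program step by step:
Start: pos=(0,0), heading=0, pen down
RT 90: heading 0 -> 270
REPEAT 3 [
  -- iteration 1/3 --
  RT 180: heading 270 -> 90
  FD 4: (0,0) -> (0,4) [heading=90, draw]
  REPEAT 2 [
    -- iteration 1/2 --
    LT 180: heading 90 -> 270
    BK 6: (0,4) -> (0,10) [heading=270, draw]
    RT 180: heading 270 -> 90
    -- iteration 2/2 --
    LT 180: heading 90 -> 270
    BK 6: (0,10) -> (0,16) [heading=270, draw]
    RT 180: heading 270 -> 90
  ]
  -- iteration 2/3 --
  RT 180: heading 90 -> 270
  FD 4: (0,16) -> (0,12) [heading=270, draw]
  REPEAT 2 [
    -- iteration 1/2 --
    LT 180: heading 270 -> 90
    BK 6: (0,12) -> (0,6) [heading=90, draw]
    RT 180: heading 90 -> 270
    -- iteration 2/2 --
    LT 180: heading 270 -> 90
    BK 6: (0,6) -> (0,0) [heading=90, draw]
    RT 180: heading 90 -> 270
  ]
  -- iteration 3/3 --
  RT 180: heading 270 -> 90
  FD 4: (0,0) -> (0,4) [heading=90, draw]
  REPEAT 2 [
    -- iteration 1/2 --
    LT 180: heading 90 -> 270
    BK 6: (0,4) -> (0,10) [heading=270, draw]
    RT 180: heading 270 -> 90
    -- iteration 2/2 --
    LT 180: heading 90 -> 270
    BK 6: (0,10) -> (0,16) [heading=270, draw]
    RT 180: heading 270 -> 90
  ]
]
FD 1: (0,16) -> (0,17) [heading=90, draw]
FD 20: (0,17) -> (0,37) [heading=90, draw]
Final: pos=(0,37), heading=90, 11 segment(s) drawn

Segment lengths:
  seg 1: (0,0) -> (0,4), length = 4
  seg 2: (0,4) -> (0,10), length = 6
  seg 3: (0,10) -> (0,16), length = 6
  seg 4: (0,16) -> (0,12), length = 4
  seg 5: (0,12) -> (0,6), length = 6
  seg 6: (0,6) -> (0,0), length = 6
  seg 7: (0,0) -> (0,4), length = 4
  seg 8: (0,4) -> (0,10), length = 6
  seg 9: (0,10) -> (0,16), length = 6
  seg 10: (0,16) -> (0,17), length = 1
  seg 11: (0,17) -> (0,37), length = 20
Total = 69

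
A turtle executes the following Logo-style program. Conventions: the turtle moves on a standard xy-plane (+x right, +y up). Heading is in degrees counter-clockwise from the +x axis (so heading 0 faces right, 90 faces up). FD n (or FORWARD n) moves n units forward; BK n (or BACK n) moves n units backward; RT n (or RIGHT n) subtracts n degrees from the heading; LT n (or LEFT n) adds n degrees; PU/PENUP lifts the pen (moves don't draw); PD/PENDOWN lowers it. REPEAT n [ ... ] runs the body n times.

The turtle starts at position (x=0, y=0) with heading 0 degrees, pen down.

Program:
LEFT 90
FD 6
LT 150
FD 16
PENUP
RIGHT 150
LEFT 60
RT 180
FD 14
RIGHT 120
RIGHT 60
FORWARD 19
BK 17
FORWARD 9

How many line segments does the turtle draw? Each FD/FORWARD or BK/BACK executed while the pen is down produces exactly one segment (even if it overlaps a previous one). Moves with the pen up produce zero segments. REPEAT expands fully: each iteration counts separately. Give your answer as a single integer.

Answer: 2

Derivation:
Executing turtle program step by step:
Start: pos=(0,0), heading=0, pen down
LT 90: heading 0 -> 90
FD 6: (0,0) -> (0,6) [heading=90, draw]
LT 150: heading 90 -> 240
FD 16: (0,6) -> (-8,-7.856) [heading=240, draw]
PU: pen up
RT 150: heading 240 -> 90
LT 60: heading 90 -> 150
RT 180: heading 150 -> 330
FD 14: (-8,-7.856) -> (4.124,-14.856) [heading=330, move]
RT 120: heading 330 -> 210
RT 60: heading 210 -> 150
FD 19: (4.124,-14.856) -> (-12.33,-5.356) [heading=150, move]
BK 17: (-12.33,-5.356) -> (2.392,-13.856) [heading=150, move]
FD 9: (2.392,-13.856) -> (-5.402,-9.356) [heading=150, move]
Final: pos=(-5.402,-9.356), heading=150, 2 segment(s) drawn
Segments drawn: 2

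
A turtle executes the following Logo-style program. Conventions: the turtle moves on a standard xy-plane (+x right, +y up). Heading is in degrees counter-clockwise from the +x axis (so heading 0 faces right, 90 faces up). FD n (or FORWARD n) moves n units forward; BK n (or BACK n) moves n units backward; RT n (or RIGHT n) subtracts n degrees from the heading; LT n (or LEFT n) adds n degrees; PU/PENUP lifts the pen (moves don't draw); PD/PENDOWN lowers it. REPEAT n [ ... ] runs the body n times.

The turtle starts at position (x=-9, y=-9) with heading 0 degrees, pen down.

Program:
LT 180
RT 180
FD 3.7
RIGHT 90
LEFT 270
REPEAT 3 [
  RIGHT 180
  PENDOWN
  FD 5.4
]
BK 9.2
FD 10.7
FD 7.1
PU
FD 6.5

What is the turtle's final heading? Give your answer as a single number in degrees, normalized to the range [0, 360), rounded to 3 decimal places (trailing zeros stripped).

Answer: 0

Derivation:
Executing turtle program step by step:
Start: pos=(-9,-9), heading=0, pen down
LT 180: heading 0 -> 180
RT 180: heading 180 -> 0
FD 3.7: (-9,-9) -> (-5.3,-9) [heading=0, draw]
RT 90: heading 0 -> 270
LT 270: heading 270 -> 180
REPEAT 3 [
  -- iteration 1/3 --
  RT 180: heading 180 -> 0
  PD: pen down
  FD 5.4: (-5.3,-9) -> (0.1,-9) [heading=0, draw]
  -- iteration 2/3 --
  RT 180: heading 0 -> 180
  PD: pen down
  FD 5.4: (0.1,-9) -> (-5.3,-9) [heading=180, draw]
  -- iteration 3/3 --
  RT 180: heading 180 -> 0
  PD: pen down
  FD 5.4: (-5.3,-9) -> (0.1,-9) [heading=0, draw]
]
BK 9.2: (0.1,-9) -> (-9.1,-9) [heading=0, draw]
FD 10.7: (-9.1,-9) -> (1.6,-9) [heading=0, draw]
FD 7.1: (1.6,-9) -> (8.7,-9) [heading=0, draw]
PU: pen up
FD 6.5: (8.7,-9) -> (15.2,-9) [heading=0, move]
Final: pos=(15.2,-9), heading=0, 7 segment(s) drawn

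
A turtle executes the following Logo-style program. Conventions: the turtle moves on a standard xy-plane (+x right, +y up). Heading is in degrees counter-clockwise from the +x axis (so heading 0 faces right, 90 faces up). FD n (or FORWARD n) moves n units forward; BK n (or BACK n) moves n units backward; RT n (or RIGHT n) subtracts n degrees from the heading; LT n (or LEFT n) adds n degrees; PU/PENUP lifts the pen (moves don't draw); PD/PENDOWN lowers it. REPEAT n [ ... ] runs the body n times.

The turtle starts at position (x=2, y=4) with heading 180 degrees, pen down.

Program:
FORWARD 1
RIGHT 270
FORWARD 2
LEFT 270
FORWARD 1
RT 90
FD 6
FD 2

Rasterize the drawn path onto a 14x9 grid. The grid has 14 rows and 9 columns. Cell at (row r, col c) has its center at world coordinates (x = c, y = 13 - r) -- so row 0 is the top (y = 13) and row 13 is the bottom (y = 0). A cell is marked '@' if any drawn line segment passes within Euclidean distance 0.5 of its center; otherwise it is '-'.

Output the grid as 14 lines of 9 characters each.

Segment 0: (2,4) -> (1,4)
Segment 1: (1,4) -> (1,2)
Segment 2: (1,2) -> (0,2)
Segment 3: (0,2) -> (0,8)
Segment 4: (0,8) -> (0,10)

Answer: ---------
---------
---------
@--------
@--------
@--------
@--------
@--------
@--------
@@@------
@@-------
@@-------
---------
---------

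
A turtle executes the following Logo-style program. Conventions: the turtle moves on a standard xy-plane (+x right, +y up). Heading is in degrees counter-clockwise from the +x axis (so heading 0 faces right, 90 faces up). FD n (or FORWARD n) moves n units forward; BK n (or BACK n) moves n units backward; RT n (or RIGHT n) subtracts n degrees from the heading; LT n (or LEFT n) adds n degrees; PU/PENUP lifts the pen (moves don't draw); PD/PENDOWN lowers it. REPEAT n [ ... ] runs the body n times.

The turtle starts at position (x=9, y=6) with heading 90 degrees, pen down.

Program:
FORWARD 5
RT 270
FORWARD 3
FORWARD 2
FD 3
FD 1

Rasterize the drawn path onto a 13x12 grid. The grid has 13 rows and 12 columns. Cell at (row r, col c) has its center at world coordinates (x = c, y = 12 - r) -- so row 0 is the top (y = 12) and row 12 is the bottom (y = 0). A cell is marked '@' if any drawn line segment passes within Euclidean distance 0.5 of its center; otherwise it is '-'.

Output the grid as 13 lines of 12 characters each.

Answer: ------------
@@@@@@@@@@--
---------@--
---------@--
---------@--
---------@--
---------@--
------------
------------
------------
------------
------------
------------

Derivation:
Segment 0: (9,6) -> (9,11)
Segment 1: (9,11) -> (6,11)
Segment 2: (6,11) -> (4,11)
Segment 3: (4,11) -> (1,11)
Segment 4: (1,11) -> (0,11)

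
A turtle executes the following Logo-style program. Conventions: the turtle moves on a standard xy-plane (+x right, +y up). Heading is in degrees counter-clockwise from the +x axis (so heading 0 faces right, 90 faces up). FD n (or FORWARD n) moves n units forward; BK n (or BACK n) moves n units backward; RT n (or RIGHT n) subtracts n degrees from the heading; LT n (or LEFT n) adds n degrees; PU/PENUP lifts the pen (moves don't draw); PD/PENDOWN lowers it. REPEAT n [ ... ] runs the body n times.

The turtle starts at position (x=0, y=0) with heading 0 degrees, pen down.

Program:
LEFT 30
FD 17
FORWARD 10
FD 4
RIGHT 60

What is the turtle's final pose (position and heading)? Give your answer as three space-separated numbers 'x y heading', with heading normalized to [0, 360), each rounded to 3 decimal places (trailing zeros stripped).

Answer: 26.847 15.5 330

Derivation:
Executing turtle program step by step:
Start: pos=(0,0), heading=0, pen down
LT 30: heading 0 -> 30
FD 17: (0,0) -> (14.722,8.5) [heading=30, draw]
FD 10: (14.722,8.5) -> (23.383,13.5) [heading=30, draw]
FD 4: (23.383,13.5) -> (26.847,15.5) [heading=30, draw]
RT 60: heading 30 -> 330
Final: pos=(26.847,15.5), heading=330, 3 segment(s) drawn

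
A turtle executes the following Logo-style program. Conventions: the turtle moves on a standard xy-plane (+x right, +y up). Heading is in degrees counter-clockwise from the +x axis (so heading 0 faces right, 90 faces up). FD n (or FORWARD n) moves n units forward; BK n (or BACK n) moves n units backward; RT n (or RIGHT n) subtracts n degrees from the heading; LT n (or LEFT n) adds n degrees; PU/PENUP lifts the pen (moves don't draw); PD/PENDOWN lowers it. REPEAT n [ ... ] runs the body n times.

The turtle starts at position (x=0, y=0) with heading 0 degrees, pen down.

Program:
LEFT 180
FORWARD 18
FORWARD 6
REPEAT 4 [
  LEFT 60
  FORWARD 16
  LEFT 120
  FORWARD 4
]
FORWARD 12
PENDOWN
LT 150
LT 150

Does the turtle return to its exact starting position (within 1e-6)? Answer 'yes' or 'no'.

Answer: no

Derivation:
Executing turtle program step by step:
Start: pos=(0,0), heading=0, pen down
LT 180: heading 0 -> 180
FD 18: (0,0) -> (-18,0) [heading=180, draw]
FD 6: (-18,0) -> (-24,0) [heading=180, draw]
REPEAT 4 [
  -- iteration 1/4 --
  LT 60: heading 180 -> 240
  FD 16: (-24,0) -> (-32,-13.856) [heading=240, draw]
  LT 120: heading 240 -> 0
  FD 4: (-32,-13.856) -> (-28,-13.856) [heading=0, draw]
  -- iteration 2/4 --
  LT 60: heading 0 -> 60
  FD 16: (-28,-13.856) -> (-20,0) [heading=60, draw]
  LT 120: heading 60 -> 180
  FD 4: (-20,0) -> (-24,0) [heading=180, draw]
  -- iteration 3/4 --
  LT 60: heading 180 -> 240
  FD 16: (-24,0) -> (-32,-13.856) [heading=240, draw]
  LT 120: heading 240 -> 0
  FD 4: (-32,-13.856) -> (-28,-13.856) [heading=0, draw]
  -- iteration 4/4 --
  LT 60: heading 0 -> 60
  FD 16: (-28,-13.856) -> (-20,0) [heading=60, draw]
  LT 120: heading 60 -> 180
  FD 4: (-20,0) -> (-24,0) [heading=180, draw]
]
FD 12: (-24,0) -> (-36,0) [heading=180, draw]
PD: pen down
LT 150: heading 180 -> 330
LT 150: heading 330 -> 120
Final: pos=(-36,0), heading=120, 11 segment(s) drawn

Start position: (0, 0)
Final position: (-36, 0)
Distance = 36; >= 1e-6 -> NOT closed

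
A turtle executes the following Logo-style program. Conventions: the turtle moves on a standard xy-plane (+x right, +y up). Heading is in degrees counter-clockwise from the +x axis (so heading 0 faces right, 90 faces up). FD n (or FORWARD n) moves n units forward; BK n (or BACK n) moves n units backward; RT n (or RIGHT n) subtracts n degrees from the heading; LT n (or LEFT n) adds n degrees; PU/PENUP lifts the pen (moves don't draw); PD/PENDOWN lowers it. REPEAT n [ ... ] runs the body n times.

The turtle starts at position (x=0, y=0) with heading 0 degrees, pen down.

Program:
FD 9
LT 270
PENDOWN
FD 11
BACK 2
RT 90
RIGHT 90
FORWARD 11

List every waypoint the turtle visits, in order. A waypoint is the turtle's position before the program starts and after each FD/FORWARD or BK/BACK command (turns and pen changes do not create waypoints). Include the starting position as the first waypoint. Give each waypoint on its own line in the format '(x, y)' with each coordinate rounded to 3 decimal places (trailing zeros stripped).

Answer: (0, 0)
(9, 0)
(9, -11)
(9, -9)
(9, 2)

Derivation:
Executing turtle program step by step:
Start: pos=(0,0), heading=0, pen down
FD 9: (0,0) -> (9,0) [heading=0, draw]
LT 270: heading 0 -> 270
PD: pen down
FD 11: (9,0) -> (9,-11) [heading=270, draw]
BK 2: (9,-11) -> (9,-9) [heading=270, draw]
RT 90: heading 270 -> 180
RT 90: heading 180 -> 90
FD 11: (9,-9) -> (9,2) [heading=90, draw]
Final: pos=(9,2), heading=90, 4 segment(s) drawn
Waypoints (5 total):
(0, 0)
(9, 0)
(9, -11)
(9, -9)
(9, 2)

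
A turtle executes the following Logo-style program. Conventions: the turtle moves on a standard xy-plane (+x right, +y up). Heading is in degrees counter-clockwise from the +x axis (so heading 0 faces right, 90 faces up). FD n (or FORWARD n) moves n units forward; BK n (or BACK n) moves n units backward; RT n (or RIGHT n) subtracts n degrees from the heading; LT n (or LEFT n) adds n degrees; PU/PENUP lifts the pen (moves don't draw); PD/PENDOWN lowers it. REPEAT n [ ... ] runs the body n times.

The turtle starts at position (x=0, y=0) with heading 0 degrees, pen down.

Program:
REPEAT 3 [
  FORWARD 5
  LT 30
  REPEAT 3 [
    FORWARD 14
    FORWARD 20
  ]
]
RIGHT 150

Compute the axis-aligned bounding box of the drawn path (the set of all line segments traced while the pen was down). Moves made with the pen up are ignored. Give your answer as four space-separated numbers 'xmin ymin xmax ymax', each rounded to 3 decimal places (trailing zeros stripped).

Answer: 0 0 151.165 248.165

Derivation:
Executing turtle program step by step:
Start: pos=(0,0), heading=0, pen down
REPEAT 3 [
  -- iteration 1/3 --
  FD 5: (0,0) -> (5,0) [heading=0, draw]
  LT 30: heading 0 -> 30
  REPEAT 3 [
    -- iteration 1/3 --
    FD 14: (5,0) -> (17.124,7) [heading=30, draw]
    FD 20: (17.124,7) -> (34.445,17) [heading=30, draw]
    -- iteration 2/3 --
    FD 14: (34.445,17) -> (46.569,24) [heading=30, draw]
    FD 20: (46.569,24) -> (63.89,34) [heading=30, draw]
    -- iteration 3/3 --
    FD 14: (63.89,34) -> (76.014,41) [heading=30, draw]
    FD 20: (76.014,41) -> (93.335,51) [heading=30, draw]
  ]
  -- iteration 2/3 --
  FD 5: (93.335,51) -> (97.665,53.5) [heading=30, draw]
  LT 30: heading 30 -> 60
  REPEAT 3 [
    -- iteration 1/3 --
    FD 14: (97.665,53.5) -> (104.665,65.624) [heading=60, draw]
    FD 20: (104.665,65.624) -> (114.665,82.945) [heading=60, draw]
    -- iteration 2/3 --
    FD 14: (114.665,82.945) -> (121.665,95.069) [heading=60, draw]
    FD 20: (121.665,95.069) -> (131.665,112.39) [heading=60, draw]
    -- iteration 3/3 --
    FD 14: (131.665,112.39) -> (138.665,124.514) [heading=60, draw]
    FD 20: (138.665,124.514) -> (148.665,141.835) [heading=60, draw]
  ]
  -- iteration 3/3 --
  FD 5: (148.665,141.835) -> (151.165,146.165) [heading=60, draw]
  LT 30: heading 60 -> 90
  REPEAT 3 [
    -- iteration 1/3 --
    FD 14: (151.165,146.165) -> (151.165,160.165) [heading=90, draw]
    FD 20: (151.165,160.165) -> (151.165,180.165) [heading=90, draw]
    -- iteration 2/3 --
    FD 14: (151.165,180.165) -> (151.165,194.165) [heading=90, draw]
    FD 20: (151.165,194.165) -> (151.165,214.165) [heading=90, draw]
    -- iteration 3/3 --
    FD 14: (151.165,214.165) -> (151.165,228.165) [heading=90, draw]
    FD 20: (151.165,228.165) -> (151.165,248.165) [heading=90, draw]
  ]
]
RT 150: heading 90 -> 300
Final: pos=(151.165,248.165), heading=300, 21 segment(s) drawn

Segment endpoints: x in {0, 5, 17.124, 34.445, 46.569, 63.89, 76.014, 93.335, 97.665, 104.665, 114.665, 121.665, 131.665, 138.665, 148.665, 151.165}, y in {0, 7, 17, 24, 34, 41, 51, 53.5, 65.624, 82.945, 95.069, 112.39, 124.514, 141.835, 146.165, 160.165, 180.165, 194.165, 214.165, 228.165, 248.165}
xmin=0, ymin=0, xmax=151.165, ymax=248.165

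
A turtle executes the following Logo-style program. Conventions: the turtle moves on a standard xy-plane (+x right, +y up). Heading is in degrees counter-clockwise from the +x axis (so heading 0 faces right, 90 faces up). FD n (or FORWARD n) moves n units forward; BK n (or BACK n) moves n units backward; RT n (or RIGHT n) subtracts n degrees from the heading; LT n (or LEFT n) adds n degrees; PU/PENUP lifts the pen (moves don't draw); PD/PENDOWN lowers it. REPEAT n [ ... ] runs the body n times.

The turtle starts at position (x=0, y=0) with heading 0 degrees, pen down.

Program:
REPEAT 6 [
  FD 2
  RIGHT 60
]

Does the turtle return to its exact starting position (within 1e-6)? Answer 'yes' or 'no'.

Executing turtle program step by step:
Start: pos=(0,0), heading=0, pen down
REPEAT 6 [
  -- iteration 1/6 --
  FD 2: (0,0) -> (2,0) [heading=0, draw]
  RT 60: heading 0 -> 300
  -- iteration 2/6 --
  FD 2: (2,0) -> (3,-1.732) [heading=300, draw]
  RT 60: heading 300 -> 240
  -- iteration 3/6 --
  FD 2: (3,-1.732) -> (2,-3.464) [heading=240, draw]
  RT 60: heading 240 -> 180
  -- iteration 4/6 --
  FD 2: (2,-3.464) -> (0,-3.464) [heading=180, draw]
  RT 60: heading 180 -> 120
  -- iteration 5/6 --
  FD 2: (0,-3.464) -> (-1,-1.732) [heading=120, draw]
  RT 60: heading 120 -> 60
  -- iteration 6/6 --
  FD 2: (-1,-1.732) -> (0,0) [heading=60, draw]
  RT 60: heading 60 -> 0
]
Final: pos=(0,0), heading=0, 6 segment(s) drawn

Start position: (0, 0)
Final position: (0, 0)
Distance = 0; < 1e-6 -> CLOSED

Answer: yes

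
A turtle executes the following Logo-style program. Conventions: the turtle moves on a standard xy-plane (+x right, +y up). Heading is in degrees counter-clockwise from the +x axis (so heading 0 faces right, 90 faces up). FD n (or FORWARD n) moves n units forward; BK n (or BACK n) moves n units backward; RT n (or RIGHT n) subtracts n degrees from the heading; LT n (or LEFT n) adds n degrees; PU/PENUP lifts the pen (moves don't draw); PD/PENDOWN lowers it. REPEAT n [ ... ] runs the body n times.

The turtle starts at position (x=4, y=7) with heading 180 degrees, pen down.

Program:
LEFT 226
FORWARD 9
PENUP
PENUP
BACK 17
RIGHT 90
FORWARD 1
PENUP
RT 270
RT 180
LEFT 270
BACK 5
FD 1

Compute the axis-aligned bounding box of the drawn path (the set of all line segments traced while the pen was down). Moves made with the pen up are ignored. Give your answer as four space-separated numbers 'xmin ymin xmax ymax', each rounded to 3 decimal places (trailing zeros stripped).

Answer: 4 7 10.252 13.474

Derivation:
Executing turtle program step by step:
Start: pos=(4,7), heading=180, pen down
LT 226: heading 180 -> 46
FD 9: (4,7) -> (10.252,13.474) [heading=46, draw]
PU: pen up
PU: pen up
BK 17: (10.252,13.474) -> (-1.557,1.245) [heading=46, move]
RT 90: heading 46 -> 316
FD 1: (-1.557,1.245) -> (-0.838,0.551) [heading=316, move]
PU: pen up
RT 270: heading 316 -> 46
RT 180: heading 46 -> 226
LT 270: heading 226 -> 136
BK 5: (-0.838,0.551) -> (2.759,-2.923) [heading=136, move]
FD 1: (2.759,-2.923) -> (2.039,-2.228) [heading=136, move]
Final: pos=(2.039,-2.228), heading=136, 1 segment(s) drawn

Segment endpoints: x in {4, 10.252}, y in {7, 13.474}
xmin=4, ymin=7, xmax=10.252, ymax=13.474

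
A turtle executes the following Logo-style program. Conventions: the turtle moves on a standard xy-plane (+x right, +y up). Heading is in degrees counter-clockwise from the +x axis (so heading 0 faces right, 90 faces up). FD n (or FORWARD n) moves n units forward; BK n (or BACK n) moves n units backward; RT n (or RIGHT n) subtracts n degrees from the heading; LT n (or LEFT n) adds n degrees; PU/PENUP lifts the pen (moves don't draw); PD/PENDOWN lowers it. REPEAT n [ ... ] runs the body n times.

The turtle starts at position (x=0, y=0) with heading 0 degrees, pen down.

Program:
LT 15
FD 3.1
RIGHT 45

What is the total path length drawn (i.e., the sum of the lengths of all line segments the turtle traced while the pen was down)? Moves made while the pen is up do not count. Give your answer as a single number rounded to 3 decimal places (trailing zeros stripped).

Executing turtle program step by step:
Start: pos=(0,0), heading=0, pen down
LT 15: heading 0 -> 15
FD 3.1: (0,0) -> (2.994,0.802) [heading=15, draw]
RT 45: heading 15 -> 330
Final: pos=(2.994,0.802), heading=330, 1 segment(s) drawn

Segment lengths:
  seg 1: (0,0) -> (2.994,0.802), length = 3.1
Total = 3.1

Answer: 3.1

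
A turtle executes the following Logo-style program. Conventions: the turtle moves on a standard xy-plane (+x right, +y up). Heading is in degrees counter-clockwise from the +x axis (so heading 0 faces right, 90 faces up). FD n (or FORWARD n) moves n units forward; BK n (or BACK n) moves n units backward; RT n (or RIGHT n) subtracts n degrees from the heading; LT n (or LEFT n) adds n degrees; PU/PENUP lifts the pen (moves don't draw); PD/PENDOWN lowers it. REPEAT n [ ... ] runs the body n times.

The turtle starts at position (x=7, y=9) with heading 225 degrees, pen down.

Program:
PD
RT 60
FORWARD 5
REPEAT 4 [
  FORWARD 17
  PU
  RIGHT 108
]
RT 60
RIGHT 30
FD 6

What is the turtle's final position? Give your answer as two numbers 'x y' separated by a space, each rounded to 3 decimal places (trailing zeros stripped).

Executing turtle program step by step:
Start: pos=(7,9), heading=225, pen down
PD: pen down
RT 60: heading 225 -> 165
FD 5: (7,9) -> (2.17,10.294) [heading=165, draw]
REPEAT 4 [
  -- iteration 1/4 --
  FD 17: (2.17,10.294) -> (-14.25,14.694) [heading=165, draw]
  PU: pen up
  RT 108: heading 165 -> 57
  -- iteration 2/4 --
  FD 17: (-14.25,14.694) -> (-4.992,28.951) [heading=57, move]
  PU: pen up
  RT 108: heading 57 -> 309
  -- iteration 3/4 --
  FD 17: (-4.992,28.951) -> (5.707,15.74) [heading=309, move]
  PU: pen up
  RT 108: heading 309 -> 201
  -- iteration 4/4 --
  FD 17: (5.707,15.74) -> (-10.164,9.648) [heading=201, move]
  PU: pen up
  RT 108: heading 201 -> 93
]
RT 60: heading 93 -> 33
RT 30: heading 33 -> 3
FD 6: (-10.164,9.648) -> (-4.172,9.962) [heading=3, move]
Final: pos=(-4.172,9.962), heading=3, 2 segment(s) drawn

Answer: -4.172 9.962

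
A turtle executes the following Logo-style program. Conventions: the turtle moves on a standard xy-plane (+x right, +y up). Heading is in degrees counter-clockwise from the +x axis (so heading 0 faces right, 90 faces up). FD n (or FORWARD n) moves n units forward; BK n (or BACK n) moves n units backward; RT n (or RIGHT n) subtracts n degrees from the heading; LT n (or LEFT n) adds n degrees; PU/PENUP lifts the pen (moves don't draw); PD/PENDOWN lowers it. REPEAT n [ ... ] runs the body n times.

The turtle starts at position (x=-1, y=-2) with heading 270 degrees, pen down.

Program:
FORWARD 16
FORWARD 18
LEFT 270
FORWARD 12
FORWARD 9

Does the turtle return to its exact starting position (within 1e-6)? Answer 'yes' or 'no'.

Answer: no

Derivation:
Executing turtle program step by step:
Start: pos=(-1,-2), heading=270, pen down
FD 16: (-1,-2) -> (-1,-18) [heading=270, draw]
FD 18: (-1,-18) -> (-1,-36) [heading=270, draw]
LT 270: heading 270 -> 180
FD 12: (-1,-36) -> (-13,-36) [heading=180, draw]
FD 9: (-13,-36) -> (-22,-36) [heading=180, draw]
Final: pos=(-22,-36), heading=180, 4 segment(s) drawn

Start position: (-1, -2)
Final position: (-22, -36)
Distance = 39.962; >= 1e-6 -> NOT closed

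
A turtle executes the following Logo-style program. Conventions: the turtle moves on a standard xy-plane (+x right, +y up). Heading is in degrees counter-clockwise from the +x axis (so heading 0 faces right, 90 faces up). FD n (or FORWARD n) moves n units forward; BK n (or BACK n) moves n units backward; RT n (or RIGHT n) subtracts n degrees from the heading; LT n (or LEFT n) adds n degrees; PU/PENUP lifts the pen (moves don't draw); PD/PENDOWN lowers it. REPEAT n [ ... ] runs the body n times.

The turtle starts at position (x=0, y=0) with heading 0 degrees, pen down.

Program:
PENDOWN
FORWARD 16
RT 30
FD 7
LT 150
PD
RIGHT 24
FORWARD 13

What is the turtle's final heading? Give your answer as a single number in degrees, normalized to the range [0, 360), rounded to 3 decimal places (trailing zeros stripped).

Executing turtle program step by step:
Start: pos=(0,0), heading=0, pen down
PD: pen down
FD 16: (0,0) -> (16,0) [heading=0, draw]
RT 30: heading 0 -> 330
FD 7: (16,0) -> (22.062,-3.5) [heading=330, draw]
LT 150: heading 330 -> 120
PD: pen down
RT 24: heading 120 -> 96
FD 13: (22.062,-3.5) -> (20.703,9.429) [heading=96, draw]
Final: pos=(20.703,9.429), heading=96, 3 segment(s) drawn

Answer: 96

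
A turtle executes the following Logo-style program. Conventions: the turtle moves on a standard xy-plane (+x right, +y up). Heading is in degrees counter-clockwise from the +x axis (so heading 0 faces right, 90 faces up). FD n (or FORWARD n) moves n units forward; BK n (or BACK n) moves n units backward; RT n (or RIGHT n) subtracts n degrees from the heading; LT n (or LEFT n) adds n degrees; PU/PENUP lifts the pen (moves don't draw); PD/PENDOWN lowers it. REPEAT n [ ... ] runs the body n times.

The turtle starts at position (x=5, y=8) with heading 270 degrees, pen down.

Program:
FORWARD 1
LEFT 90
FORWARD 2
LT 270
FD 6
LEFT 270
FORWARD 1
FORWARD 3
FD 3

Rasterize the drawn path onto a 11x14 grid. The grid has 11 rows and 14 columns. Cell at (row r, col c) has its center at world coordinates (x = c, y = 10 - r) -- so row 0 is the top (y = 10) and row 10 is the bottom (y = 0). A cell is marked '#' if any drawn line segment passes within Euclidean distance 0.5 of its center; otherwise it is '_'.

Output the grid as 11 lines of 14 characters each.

Segment 0: (5,8) -> (5,7)
Segment 1: (5,7) -> (7,7)
Segment 2: (7,7) -> (7,1)
Segment 3: (7,1) -> (6,1)
Segment 4: (6,1) -> (3,1)
Segment 5: (3,1) -> (-0,1)

Answer: ______________
______________
_____#________
_____###______
_______#______
_______#______
_______#______
_______#______
_______#______
########______
______________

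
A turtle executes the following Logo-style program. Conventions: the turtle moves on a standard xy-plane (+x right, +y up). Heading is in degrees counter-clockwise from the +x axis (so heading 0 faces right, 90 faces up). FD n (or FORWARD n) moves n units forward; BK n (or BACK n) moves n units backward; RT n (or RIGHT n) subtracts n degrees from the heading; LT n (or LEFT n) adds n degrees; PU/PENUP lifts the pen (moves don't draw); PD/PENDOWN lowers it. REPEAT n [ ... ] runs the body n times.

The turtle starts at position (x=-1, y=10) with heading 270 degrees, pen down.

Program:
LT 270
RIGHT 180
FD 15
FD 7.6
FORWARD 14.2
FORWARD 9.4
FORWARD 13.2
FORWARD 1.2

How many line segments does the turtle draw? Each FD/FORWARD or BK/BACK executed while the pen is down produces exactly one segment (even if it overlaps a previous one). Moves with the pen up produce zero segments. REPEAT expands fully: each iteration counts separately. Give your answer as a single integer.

Answer: 6

Derivation:
Executing turtle program step by step:
Start: pos=(-1,10), heading=270, pen down
LT 270: heading 270 -> 180
RT 180: heading 180 -> 0
FD 15: (-1,10) -> (14,10) [heading=0, draw]
FD 7.6: (14,10) -> (21.6,10) [heading=0, draw]
FD 14.2: (21.6,10) -> (35.8,10) [heading=0, draw]
FD 9.4: (35.8,10) -> (45.2,10) [heading=0, draw]
FD 13.2: (45.2,10) -> (58.4,10) [heading=0, draw]
FD 1.2: (58.4,10) -> (59.6,10) [heading=0, draw]
Final: pos=(59.6,10), heading=0, 6 segment(s) drawn
Segments drawn: 6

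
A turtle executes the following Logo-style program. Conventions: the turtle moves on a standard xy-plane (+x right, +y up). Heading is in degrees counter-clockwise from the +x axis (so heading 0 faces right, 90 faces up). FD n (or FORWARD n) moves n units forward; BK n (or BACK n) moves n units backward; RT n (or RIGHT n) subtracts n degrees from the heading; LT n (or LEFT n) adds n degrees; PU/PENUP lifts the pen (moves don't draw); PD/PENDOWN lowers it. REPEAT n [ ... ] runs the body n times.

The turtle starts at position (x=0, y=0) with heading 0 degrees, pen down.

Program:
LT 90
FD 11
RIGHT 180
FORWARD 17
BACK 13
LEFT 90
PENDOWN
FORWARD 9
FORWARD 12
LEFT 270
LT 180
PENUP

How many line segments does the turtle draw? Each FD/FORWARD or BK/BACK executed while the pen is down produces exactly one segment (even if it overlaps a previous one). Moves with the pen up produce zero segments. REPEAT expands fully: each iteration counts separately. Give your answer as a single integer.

Executing turtle program step by step:
Start: pos=(0,0), heading=0, pen down
LT 90: heading 0 -> 90
FD 11: (0,0) -> (0,11) [heading=90, draw]
RT 180: heading 90 -> 270
FD 17: (0,11) -> (0,-6) [heading=270, draw]
BK 13: (0,-6) -> (0,7) [heading=270, draw]
LT 90: heading 270 -> 0
PD: pen down
FD 9: (0,7) -> (9,7) [heading=0, draw]
FD 12: (9,7) -> (21,7) [heading=0, draw]
LT 270: heading 0 -> 270
LT 180: heading 270 -> 90
PU: pen up
Final: pos=(21,7), heading=90, 5 segment(s) drawn
Segments drawn: 5

Answer: 5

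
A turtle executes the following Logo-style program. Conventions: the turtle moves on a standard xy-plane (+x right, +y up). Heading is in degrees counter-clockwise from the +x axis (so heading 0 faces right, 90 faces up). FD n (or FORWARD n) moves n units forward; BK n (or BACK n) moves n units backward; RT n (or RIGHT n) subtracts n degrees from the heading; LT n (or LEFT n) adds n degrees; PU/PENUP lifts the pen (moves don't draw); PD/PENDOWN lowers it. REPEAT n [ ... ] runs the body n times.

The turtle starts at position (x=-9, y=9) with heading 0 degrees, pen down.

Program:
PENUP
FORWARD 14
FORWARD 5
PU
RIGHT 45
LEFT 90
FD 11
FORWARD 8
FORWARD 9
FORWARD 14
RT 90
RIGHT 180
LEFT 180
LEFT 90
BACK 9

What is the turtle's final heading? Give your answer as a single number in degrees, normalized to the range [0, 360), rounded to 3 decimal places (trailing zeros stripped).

Answer: 45

Derivation:
Executing turtle program step by step:
Start: pos=(-9,9), heading=0, pen down
PU: pen up
FD 14: (-9,9) -> (5,9) [heading=0, move]
FD 5: (5,9) -> (10,9) [heading=0, move]
PU: pen up
RT 45: heading 0 -> 315
LT 90: heading 315 -> 45
FD 11: (10,9) -> (17.778,16.778) [heading=45, move]
FD 8: (17.778,16.778) -> (23.435,22.435) [heading=45, move]
FD 9: (23.435,22.435) -> (29.799,28.799) [heading=45, move]
FD 14: (29.799,28.799) -> (39.698,38.698) [heading=45, move]
RT 90: heading 45 -> 315
RT 180: heading 315 -> 135
LT 180: heading 135 -> 315
LT 90: heading 315 -> 45
BK 9: (39.698,38.698) -> (33.335,32.335) [heading=45, move]
Final: pos=(33.335,32.335), heading=45, 0 segment(s) drawn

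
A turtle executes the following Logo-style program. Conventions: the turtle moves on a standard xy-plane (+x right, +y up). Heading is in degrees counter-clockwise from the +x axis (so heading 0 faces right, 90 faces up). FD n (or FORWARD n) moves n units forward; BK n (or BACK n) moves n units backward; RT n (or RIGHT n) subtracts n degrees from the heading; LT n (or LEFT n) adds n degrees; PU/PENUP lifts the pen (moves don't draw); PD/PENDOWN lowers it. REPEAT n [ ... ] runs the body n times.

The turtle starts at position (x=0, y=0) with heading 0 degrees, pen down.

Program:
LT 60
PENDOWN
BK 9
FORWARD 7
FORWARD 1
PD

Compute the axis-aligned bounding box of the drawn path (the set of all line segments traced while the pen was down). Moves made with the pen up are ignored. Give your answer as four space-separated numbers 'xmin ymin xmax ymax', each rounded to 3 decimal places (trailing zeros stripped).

Executing turtle program step by step:
Start: pos=(0,0), heading=0, pen down
LT 60: heading 0 -> 60
PD: pen down
BK 9: (0,0) -> (-4.5,-7.794) [heading=60, draw]
FD 7: (-4.5,-7.794) -> (-1,-1.732) [heading=60, draw]
FD 1: (-1,-1.732) -> (-0.5,-0.866) [heading=60, draw]
PD: pen down
Final: pos=(-0.5,-0.866), heading=60, 3 segment(s) drawn

Segment endpoints: x in {-4.5, -1, -0.5, 0}, y in {-7.794, -1.732, -0.866, 0}
xmin=-4.5, ymin=-7.794, xmax=0, ymax=0

Answer: -4.5 -7.794 0 0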